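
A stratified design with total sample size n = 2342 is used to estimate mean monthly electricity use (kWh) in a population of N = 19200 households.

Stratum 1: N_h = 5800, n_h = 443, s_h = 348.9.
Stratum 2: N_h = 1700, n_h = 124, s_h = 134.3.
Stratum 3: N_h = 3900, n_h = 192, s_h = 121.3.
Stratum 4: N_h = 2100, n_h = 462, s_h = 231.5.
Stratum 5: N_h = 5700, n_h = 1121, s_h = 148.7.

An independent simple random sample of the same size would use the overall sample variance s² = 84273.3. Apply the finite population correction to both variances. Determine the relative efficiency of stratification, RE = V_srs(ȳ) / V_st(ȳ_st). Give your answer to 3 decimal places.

V̂(ȳ_st) = Σ W_h² (1 − n_h/N_h) s_h²/n_h, with W_h = N_h/N and N = 19200:
  stratum 1: (5800/19200)²·(1 − 443/5800)·348.9²/443 = 23.1604
  stratum 2: (1700/19200)²·(1 − 124/1700)·134.3²/124 = 1.05714
  stratum 3: (3900/19200)²·(1 − 192/3900)·121.3²/192 = 3.00623
  stratum 4: (2100/19200)²·(1 − 462/2100)·231.5²/462 = 1.08241
  stratum 5: (5700/19200)²·(1 − 1121/5700)·148.7²/1121 = 1.39656
V_st = 29.7027
V_srs = (1 − 2342/19200)·84273.3/2342 = 31.5942
Relative efficiency = V_srs / V_st = 31.5942/29.7027 = 1.0637

RE ≈ 1.064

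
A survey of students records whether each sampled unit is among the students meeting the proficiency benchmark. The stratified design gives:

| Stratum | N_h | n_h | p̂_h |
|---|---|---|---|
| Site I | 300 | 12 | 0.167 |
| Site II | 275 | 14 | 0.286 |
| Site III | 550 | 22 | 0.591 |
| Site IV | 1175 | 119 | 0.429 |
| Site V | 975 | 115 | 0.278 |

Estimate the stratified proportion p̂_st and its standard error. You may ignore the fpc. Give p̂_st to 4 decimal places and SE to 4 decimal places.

p̂_st ≈ 0.3752, SE ≈ 0.0311

N = 3275; stratum weights W_h = N_h/N.
p̂_st = Σ W_h p̂_h = (300·0.167 + 275·0.286 + 550·0.591 + 1175·0.429 + 975·0.278)/3275 = 0.37524
V̂(p̂_st) = Σ W_h² p̂_h(1−p̂_h)/(n_h−1):
  stratum Site I: (300/3275)²·0.167·0.833/11 = 0.000106118
  stratum Site II: (275/3275)²·0.286·0.714/13 = 0.000110755
  stratum Site III: (550/3275)²·0.591·0.409/21 = 0.000324634
  stratum Site IV: (1175/3275)²·0.429·0.571/118 = 0.000267217
  stratum Site V: (975/3275)²·0.278·0.722/114 = 0.00015605
V̂(p̂_st) = 0.000964774; SE = √V̂ = 0.0310608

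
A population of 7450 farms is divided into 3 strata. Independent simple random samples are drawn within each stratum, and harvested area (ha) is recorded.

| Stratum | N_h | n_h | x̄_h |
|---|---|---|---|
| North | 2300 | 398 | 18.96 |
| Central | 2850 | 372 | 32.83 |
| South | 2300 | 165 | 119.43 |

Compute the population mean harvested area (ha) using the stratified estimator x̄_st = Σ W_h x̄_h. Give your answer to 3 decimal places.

x̄_st ≈ 55.284

N = Σ N_h = 7450. Stratum weights W_h = N_h/N.
x̄_st = (2300·18.96 + 2850·32.83 + 2300·119.43) / 7450 = 55.28356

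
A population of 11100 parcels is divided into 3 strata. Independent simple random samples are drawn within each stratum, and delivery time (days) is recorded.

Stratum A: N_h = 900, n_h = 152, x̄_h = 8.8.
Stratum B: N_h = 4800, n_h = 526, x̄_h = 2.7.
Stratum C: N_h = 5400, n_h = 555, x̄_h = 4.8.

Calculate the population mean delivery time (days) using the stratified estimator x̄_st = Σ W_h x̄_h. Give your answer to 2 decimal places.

N = Σ N_h = 11100. Stratum weights W_h = N_h/N.
x̄_st = (900·8.8 + 4800·2.7 + 5400·4.8) / 11100 = 4.2162

x̄_st ≈ 4.22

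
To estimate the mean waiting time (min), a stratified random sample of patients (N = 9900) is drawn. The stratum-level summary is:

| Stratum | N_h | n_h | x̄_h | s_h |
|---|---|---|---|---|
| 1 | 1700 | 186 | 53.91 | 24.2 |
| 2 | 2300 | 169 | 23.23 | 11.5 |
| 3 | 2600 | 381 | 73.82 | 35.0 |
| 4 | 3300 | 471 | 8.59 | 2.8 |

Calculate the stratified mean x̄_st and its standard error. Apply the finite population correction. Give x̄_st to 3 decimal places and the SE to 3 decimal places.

x̄_st ≈ 36.905, SE ≈ 0.559

x̄_st = Σ W_h x̄_h = (1700·53.91 + 2300·23.23 + 2600·73.82 + 3300·8.59)/9900 = 36.90455
V̂(x̄_st) = Σ W_h² (1 − n_h/N_h) s_h²/n_h, with W_h = N_h/N and N = 9900:
  stratum 1: (1700/9900)²·(1 − 186/1700)·24.2²/186 = 0.0826841
  stratum 2: (2300/9900)²·(1 − 169/2300)·11.5²/169 = 0.0391336
  stratum 3: (2600/9900)²·(1 − 381/2600)·35.0²/381 = 0.189265
  stratum 4: (3300/9900)²·(1 − 471/3300)·2.8²/471 = 0.00158552
V̂(x̄_st) = 0.312669
SE(x̄_st) = √0.312669 = 0.559168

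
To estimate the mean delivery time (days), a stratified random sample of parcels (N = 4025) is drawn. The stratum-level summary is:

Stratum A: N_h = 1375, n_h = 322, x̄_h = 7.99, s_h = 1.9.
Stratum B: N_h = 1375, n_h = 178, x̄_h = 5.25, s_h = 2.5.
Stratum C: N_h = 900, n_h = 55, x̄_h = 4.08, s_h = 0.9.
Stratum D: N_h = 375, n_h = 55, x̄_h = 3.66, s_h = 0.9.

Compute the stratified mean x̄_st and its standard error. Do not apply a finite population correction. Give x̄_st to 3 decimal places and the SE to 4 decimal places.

x̄_st ≈ 5.776, SE ≈ 0.0792

x̄_st = Σ W_h x̄_h = (1375·7.99 + 1375·5.25 + 900·4.08 + 375·3.66)/4025 = 5.77627
V̂(x̄_st) = Σ W_h² s_h²/n_h, with W_h = N_h/N and N = 4025:
  stratum A: (1375/4025)²·1.9²/322 = 0.00130835
  stratum B: (1375/4025)²·2.5²/178 = 0.00409764
  stratum C: (900/4025)²·0.9²/55 = 0.000736335
  stratum D: (375/4025)²·0.9²/55 = 0.000127836
V̂(x̄_st) = 0.00627016
SE(x̄_st) = √0.00627016 = 0.0791844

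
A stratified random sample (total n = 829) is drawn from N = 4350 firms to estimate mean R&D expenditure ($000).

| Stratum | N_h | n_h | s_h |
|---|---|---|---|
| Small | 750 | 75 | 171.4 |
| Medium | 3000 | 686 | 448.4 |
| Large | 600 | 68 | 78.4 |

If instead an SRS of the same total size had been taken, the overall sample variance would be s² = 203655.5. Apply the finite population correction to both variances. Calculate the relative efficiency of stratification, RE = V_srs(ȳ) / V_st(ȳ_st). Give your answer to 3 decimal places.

V̂(ȳ_st) = Σ W_h² (1 − n_h/N_h) s_h²/n_h, with W_h = N_h/N and N = 4350:
  stratum Small: (750/4350)²·(1 − 75/750)·171.4²/75 = 10.4797
  stratum Medium: (3000/4350)²·(1 − 686/3000)·448.4²/686 = 107.526
  stratum Large: (600/4350)²·(1 − 68/600)·78.4²/68 = 1.52478
V_st = 119.53
V_srs = (1 − 829/4350)·203655.5/829 = 198.847
Relative efficiency = V_srs / V_st = 198.847/119.53 = 1.6636

RE ≈ 1.664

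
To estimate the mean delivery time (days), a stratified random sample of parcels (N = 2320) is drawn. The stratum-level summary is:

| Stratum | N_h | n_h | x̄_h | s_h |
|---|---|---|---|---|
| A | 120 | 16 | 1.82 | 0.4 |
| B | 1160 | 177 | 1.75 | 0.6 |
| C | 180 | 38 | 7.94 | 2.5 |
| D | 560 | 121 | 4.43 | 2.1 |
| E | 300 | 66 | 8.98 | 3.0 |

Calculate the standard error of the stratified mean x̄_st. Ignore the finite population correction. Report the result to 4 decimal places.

V̂(x̄_st) = Σ W_h² s_h²/n_h, with W_h = N_h/N and N = 2320:
  stratum A: (120/2320)²·0.4²/16 = 2.67539e-05
  stratum B: (1160/2320)²·0.6²/177 = 0.000508475
  stratum C: (180/2320)²·2.5²/38 = 0.000990069
  stratum D: (560/2320)²·2.1²/121 = 0.00212351
  stratum E: (300/2320)²·3.0²/66 = 0.00228016
V̂(x̄_st) = 0.00592896
SE(x̄_st) = √0.00592896 = 0.0769997

SE(x̄_st) ≈ 0.0770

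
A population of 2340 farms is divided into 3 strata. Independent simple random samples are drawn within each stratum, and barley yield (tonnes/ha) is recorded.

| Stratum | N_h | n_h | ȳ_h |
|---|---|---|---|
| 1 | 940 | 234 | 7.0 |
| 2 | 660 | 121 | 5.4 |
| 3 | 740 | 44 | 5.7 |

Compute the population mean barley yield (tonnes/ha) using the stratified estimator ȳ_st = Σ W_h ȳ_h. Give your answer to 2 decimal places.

ȳ_st ≈ 6.14

N = Σ N_h = 2340. Stratum weights W_h = N_h/N.
ȳ_st = (940·7.0 + 660·5.4 + 740·5.7) / 2340 = 6.1376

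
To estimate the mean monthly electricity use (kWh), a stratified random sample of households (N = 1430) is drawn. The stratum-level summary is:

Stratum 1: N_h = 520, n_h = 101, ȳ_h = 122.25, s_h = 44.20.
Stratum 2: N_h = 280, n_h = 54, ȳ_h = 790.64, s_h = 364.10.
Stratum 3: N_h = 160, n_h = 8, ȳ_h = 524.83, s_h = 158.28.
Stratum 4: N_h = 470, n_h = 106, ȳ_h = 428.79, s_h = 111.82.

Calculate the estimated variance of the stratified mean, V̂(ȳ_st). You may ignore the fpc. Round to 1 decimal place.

V̂(ȳ_st) ≈ 148.6

V̂(ȳ_st) = Σ W_h² s_h²/n_h, with W_h = N_h/N and N = 1430:
  stratum 1: (520/1430)²·44.20²/101 = 2.55775
  stratum 2: (280/1430)²·364.10²/54 = 94.1221
  stratum 3: (160/1430)²·158.28²/8 = 39.204
  stratum 4: (470/1430)²·111.82²/106 = 12.7426
V̂(ȳ_st) = 148.626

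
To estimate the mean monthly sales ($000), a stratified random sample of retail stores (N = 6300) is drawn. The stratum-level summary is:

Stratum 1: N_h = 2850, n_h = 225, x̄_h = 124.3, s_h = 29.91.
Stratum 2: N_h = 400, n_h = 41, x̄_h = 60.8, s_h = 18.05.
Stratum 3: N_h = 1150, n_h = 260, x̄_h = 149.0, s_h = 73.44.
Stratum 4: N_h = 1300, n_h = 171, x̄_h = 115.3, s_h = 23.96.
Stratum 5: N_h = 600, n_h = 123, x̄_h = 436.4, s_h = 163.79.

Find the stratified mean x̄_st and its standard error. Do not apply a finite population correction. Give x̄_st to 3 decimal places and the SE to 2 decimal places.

x̄_st = Σ W_h x̄_h = (2850·124.3 + 400·60.8 + 1150·149.0 + 1300·115.3 + 600·436.4)/6300 = 152.64365
V̂(x̄_st) = Σ W_h² s_h²/n_h, with W_h = N_h/N and N = 6300:
  stratum 1: (2850/6300)²·29.91²/225 = 0.81369
  stratum 2: (400/6300)²·18.05²/41 = 0.0320339
  stratum 3: (1150/6300)²·73.44²/260 = 0.691205
  stratum 4: (1300/6300)²·23.96²/171 = 0.14295
  stratum 5: (600/6300)²·163.79²/123 = 1.9783
V̂(x̄_st) = 3.65817
SE(x̄_st) = √3.65817 = 1.91264

x̄_st ≈ 152.644, SE ≈ 1.91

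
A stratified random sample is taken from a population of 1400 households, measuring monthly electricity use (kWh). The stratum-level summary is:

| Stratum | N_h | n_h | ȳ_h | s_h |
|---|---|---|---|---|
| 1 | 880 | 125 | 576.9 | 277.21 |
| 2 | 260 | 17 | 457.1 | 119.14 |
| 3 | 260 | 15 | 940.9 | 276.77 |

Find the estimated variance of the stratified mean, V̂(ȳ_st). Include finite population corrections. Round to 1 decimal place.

V̂(ȳ_st) = Σ W_h² (1 − n_h/N_h) s_h²/n_h, with W_h = N_h/N and N = 1400:
  stratum 1: (880/1400)²·(1 − 125/880)·277.21²/125 = 208.392
  stratum 2: (260/1400)²·(1 − 17/260)·119.14²/17 = 26.9147
  stratum 3: (260/1400)²·(1 − 15/260)·276.77²/15 = 165.97
V̂(ȳ_st) = 401.277

V̂(ȳ_st) ≈ 401.3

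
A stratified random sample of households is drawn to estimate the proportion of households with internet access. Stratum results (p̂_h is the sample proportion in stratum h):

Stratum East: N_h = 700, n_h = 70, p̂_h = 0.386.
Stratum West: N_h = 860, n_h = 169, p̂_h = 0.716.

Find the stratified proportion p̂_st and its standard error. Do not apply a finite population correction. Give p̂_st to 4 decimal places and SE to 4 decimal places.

N = 1560; stratum weights W_h = N_h/N.
p̂_st = Σ W_h p̂_h = (700·0.386 + 860·0.716)/1560 = 0.56792
V̂(p̂_st) = Σ W_h² p̂_h(1−p̂_h)/(n_h−1):
  stratum East: (700/1560)²·0.386·0.614/69 = 0.000691598
  stratum West: (860/1560)²·0.716·0.284/168 = 0.000367849
V̂(p̂_st) = 0.00105945; SE = √V̂ = 0.0325491

p̂_st ≈ 0.5679, SE ≈ 0.0325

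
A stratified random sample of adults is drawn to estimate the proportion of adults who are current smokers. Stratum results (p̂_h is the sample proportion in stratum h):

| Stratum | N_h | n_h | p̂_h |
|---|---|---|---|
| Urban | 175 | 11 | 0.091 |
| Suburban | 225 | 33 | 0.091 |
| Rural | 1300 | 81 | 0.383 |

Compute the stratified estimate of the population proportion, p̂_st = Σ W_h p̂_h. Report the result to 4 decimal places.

p̂_st ≈ 0.3143

N = 1700; stratum weights W_h = N_h/N.
p̂_st = Σ W_h p̂_h = (175·0.091 + 225·0.091 + 1300·0.383)/1700 = 0.31429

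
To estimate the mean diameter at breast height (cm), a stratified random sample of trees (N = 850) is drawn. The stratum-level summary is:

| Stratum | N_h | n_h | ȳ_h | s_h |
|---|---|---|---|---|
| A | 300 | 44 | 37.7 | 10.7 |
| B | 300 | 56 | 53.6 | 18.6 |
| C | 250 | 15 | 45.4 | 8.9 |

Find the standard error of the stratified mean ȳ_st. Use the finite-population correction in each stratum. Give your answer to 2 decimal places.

SE(ȳ_st) ≈ 1.15

V̂(ȳ_st) = Σ W_h² (1 − n_h/N_h) s_h²/n_h, with W_h = N_h/N and N = 850:
  stratum A: (300/850)²·(1 − 44/300)·10.7²/44 = 0.276591
  stratum B: (300/850)²·(1 − 56/300)·18.6²/56 = 0.625909
  stratum C: (250/850)²·(1 − 15/250)·8.9²/15 = 0.429397
V̂(ȳ_st) = 1.3319
SE(ȳ_st) = √1.3319 = 1.15408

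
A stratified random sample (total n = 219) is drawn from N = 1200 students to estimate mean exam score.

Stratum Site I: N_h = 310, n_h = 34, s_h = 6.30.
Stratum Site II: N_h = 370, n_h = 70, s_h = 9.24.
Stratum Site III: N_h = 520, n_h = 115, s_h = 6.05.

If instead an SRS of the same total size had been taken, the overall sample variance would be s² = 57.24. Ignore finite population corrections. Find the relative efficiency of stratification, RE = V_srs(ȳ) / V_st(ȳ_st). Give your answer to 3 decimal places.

V̂(ȳ_st) = Σ W_h² s_h²/n_h, with W_h = N_h/N and N = 1200:
  stratum Site I: (310/1200)²·6.30²/34 = 0.0779046
  stratum Site II: (370/1200)²·9.24²/70 = 0.115954
  stratum Site III: (520/1200)²·6.05²/115 = 0.0597664
V_st = 0.253625
V_srs = s²/n = 57.24/219 = 0.26137
Relative efficiency = V_srs / V_st = 0.26137/0.253625 = 1.0305

RE ≈ 1.031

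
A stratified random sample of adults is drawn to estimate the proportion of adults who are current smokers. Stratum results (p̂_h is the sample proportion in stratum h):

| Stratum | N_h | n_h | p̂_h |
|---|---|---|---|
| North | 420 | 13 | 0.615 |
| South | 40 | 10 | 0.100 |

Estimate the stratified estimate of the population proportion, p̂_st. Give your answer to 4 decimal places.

N = 460; stratum weights W_h = N_h/N.
p̂_st = Σ W_h p̂_h = (420·0.615 + 40·0.100)/460 = 0.57022

p̂_st ≈ 0.5702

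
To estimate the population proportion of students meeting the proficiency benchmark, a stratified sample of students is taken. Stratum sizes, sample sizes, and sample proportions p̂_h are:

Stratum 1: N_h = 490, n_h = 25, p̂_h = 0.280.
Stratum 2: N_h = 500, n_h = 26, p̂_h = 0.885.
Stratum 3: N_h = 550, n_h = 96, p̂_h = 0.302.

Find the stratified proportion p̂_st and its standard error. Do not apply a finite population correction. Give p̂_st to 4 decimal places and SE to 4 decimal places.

p̂_st ≈ 0.4843, SE ≈ 0.0395

N = 1540; stratum weights W_h = N_h/N.
p̂_st = Σ W_h p̂_h = (490·0.280 + 500·0.885 + 550·0.302)/1540 = 0.48429
V̂(p̂_st) = Σ W_h² p̂_h(1−p̂_h)/(n_h−1):
  stratum 1: (490/1540)²·0.280·0.720/24 = 0.000850413
  stratum 2: (500/1540)²·0.885·0.115/25 = 0.000429141
  stratum 3: (550/1540)²·0.302·0.698/95 = 0.000283024
V̂(p̂_st) = 0.00156258; SE = √V̂ = 0.0395295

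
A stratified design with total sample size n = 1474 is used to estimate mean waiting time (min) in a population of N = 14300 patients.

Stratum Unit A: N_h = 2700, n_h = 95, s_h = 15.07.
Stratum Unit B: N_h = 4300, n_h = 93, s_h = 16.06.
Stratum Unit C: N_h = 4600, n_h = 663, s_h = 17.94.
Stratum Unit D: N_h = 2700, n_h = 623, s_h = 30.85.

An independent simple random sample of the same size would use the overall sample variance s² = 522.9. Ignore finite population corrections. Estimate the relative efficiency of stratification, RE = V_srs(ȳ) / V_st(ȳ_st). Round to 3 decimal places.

RE ≈ 0.805

V̂(ȳ_st) = Σ W_h² s_h²/n_h, with W_h = N_h/N and N = 14300:
  stratum Unit A: (2700/14300)²·15.07²/95 = 0.0852233
  stratum Unit B: (4300/14300)²·16.06²/93 = 0.250768
  stratum Unit C: (4600/14300)²·17.94²/663 = 0.0502314
  stratum Unit D: (2700/14300)²·30.85²/623 = 0.05446
V_st = 0.440683
V_srs = s²/n = 522.9/1474 = 0.354749
Relative efficiency = V_srs / V_st = 0.354749/0.440683 = 0.8050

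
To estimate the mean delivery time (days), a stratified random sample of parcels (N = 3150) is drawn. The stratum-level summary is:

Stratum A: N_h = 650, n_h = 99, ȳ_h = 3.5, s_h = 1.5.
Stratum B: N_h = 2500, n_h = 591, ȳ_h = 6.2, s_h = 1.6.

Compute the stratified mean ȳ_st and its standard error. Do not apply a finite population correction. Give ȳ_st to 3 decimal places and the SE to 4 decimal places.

ȳ_st = Σ W_h ȳ_h = (650·3.5 + 2500·6.2)/3150 = 5.64286
V̂(ȳ_st) = Σ W_h² s_h²/n_h, with W_h = N_h/N and N = 3150:
  stratum A: (650/3150)²·1.5²/99 = 0.000967727
  stratum B: (2500/3150)²·1.6²/591 = 0.00272842
V̂(ȳ_st) = 0.00369615
SE(ȳ_st) = √0.00369615 = 0.060796

ȳ_st ≈ 5.643, SE ≈ 0.0608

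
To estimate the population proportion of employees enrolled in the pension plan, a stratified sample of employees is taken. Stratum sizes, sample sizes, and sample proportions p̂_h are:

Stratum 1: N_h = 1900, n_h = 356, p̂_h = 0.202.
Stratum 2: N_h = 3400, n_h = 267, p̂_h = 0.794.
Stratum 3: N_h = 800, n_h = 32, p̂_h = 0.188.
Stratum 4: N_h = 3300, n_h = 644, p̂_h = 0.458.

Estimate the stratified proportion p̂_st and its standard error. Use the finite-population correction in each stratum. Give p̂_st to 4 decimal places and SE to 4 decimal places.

p̂_st ≈ 0.5048, SE ≈ 0.0127

N = 9400; stratum weights W_h = N_h/N.
p̂_st = Σ W_h p̂_h = (1900·0.202 + 3400·0.794 + 800·0.188 + 3300·0.458)/9400 = 0.50481
V̂(p̂_st) = Σ W_h² (1 − n_h/N_h) p̂_h(1−p̂_h)/(n_h−1):
  stratum 1: (1900/9400)²·(1 − 356/1900)·0.202·0.798/355 = 1.50755e-05
  stratum 2: (3400/9400)²·(1 − 267/3400)·0.794·0.206/266 = 7.41293e-05
  stratum 3: (800/9400)²·(1 − 32/800)·0.188·0.812/31 = 3.42411e-05
  stratum 4: (3300/9400)²·(1 − 644/3300)·0.458·0.542/643 = 3.82948e-05
V̂(p̂_st) = 0.000161741; SE = √V̂ = 0.0127177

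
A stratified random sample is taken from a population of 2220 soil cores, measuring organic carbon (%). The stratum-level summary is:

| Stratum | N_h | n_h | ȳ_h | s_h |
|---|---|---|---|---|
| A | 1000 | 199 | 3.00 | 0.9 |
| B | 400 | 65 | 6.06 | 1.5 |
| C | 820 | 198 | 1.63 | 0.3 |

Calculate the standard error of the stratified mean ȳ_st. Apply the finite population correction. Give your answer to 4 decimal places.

SE(ȳ_st) ≈ 0.0406

V̂(ȳ_st) = Σ W_h² (1 − n_h/N_h) s_h²/n_h, with W_h = N_h/N and N = 2220:
  stratum A: (1000/2220)²·(1 − 199/1000)·0.9²/199 = 0.000661544
  stratum B: (400/2220)²·(1 − 65/400)·1.5²/65 = 0.00094117
  stratum C: (820/2220)²·(1 − 198/820)·0.3²/198 = 4.70409e-05
V̂(ȳ_st) = 0.00164975
SE(ȳ_st) = √0.00164975 = 0.0406172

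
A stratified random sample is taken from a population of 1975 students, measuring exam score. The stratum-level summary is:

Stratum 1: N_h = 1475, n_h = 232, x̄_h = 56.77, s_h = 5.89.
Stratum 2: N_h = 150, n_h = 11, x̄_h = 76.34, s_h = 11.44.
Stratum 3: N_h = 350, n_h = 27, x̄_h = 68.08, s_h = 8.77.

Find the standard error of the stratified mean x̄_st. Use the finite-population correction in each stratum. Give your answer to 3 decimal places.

SE(x̄_st) ≈ 0.465

V̂(x̄_st) = Σ W_h² (1 − n_h/N_h) s_h²/n_h, with W_h = N_h/N and N = 1975:
  stratum 1: (1475/1975)²·(1 − 232/1475)·5.89²/232 = 0.0702864
  stratum 2: (150/1975)²·(1 − 11/150)·11.44²/11 = 0.0635962
  stratum 3: (350/1975)²·(1 − 27/350)·8.77²/27 = 0.0825604
V̂(x̄_st) = 0.216443
SE(x̄_st) = √0.216443 = 0.465234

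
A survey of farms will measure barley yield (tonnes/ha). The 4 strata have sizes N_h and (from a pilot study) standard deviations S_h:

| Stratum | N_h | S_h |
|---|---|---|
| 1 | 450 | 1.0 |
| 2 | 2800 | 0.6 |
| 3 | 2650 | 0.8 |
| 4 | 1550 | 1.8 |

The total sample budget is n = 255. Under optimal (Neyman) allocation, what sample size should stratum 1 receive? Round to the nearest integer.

16

Neyman allocation: n_h = n · N_h S_h / Σ N_i S_i, with n = 255.
  stratum 1: N_h·S_h = 450·1.0 = 450.00
  stratum 2: N_h·S_h = 2800·0.6 = 1680.00
  stratum 3: N_h·S_h = 2650·0.8 = 2120.00
  stratum 4: N_h·S_h = 1550·1.8 = 2790.00
Σ N_h S_h = 7040.00
n for stratum 1 = 255·450.00/7040.00 = 16.300 → 16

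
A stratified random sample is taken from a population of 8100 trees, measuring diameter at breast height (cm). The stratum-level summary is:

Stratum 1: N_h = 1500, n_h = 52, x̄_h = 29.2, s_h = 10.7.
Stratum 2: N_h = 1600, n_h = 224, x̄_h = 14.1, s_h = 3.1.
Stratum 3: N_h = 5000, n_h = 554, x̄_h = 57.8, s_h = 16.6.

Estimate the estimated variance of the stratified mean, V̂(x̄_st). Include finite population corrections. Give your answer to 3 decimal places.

V̂(x̄_st) ≈ 0.243

V̂(x̄_st) = Σ W_h² (1 − n_h/N_h) s_h²/n_h, with W_h = N_h/N and N = 8100:
  stratum 1: (1500/8100)²·(1 − 52/1500)·10.7²/52 = 0.0728877
  stratum 2: (1600/8100)²·(1 − 224/1600)·3.1²/224 = 0.00143961
  stratum 3: (5000/8100)²·(1 − 554/5000)·16.6²/554 = 0.168529
V̂(x̄_st) = 0.242857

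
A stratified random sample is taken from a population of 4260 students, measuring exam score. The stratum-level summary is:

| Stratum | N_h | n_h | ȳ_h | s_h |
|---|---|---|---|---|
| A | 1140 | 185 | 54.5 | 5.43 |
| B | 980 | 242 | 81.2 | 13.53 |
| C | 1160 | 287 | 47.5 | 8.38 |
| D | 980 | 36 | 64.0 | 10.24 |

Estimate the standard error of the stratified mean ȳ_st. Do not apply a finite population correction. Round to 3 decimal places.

SE(ȳ_st) ≈ 0.473

V̂(ȳ_st) = Σ W_h² s_h²/n_h, with W_h = N_h/N and N = 4260:
  stratum A: (1140/4260)²·5.43²/185 = 0.0114135
  stratum B: (980/4260)²·13.53²/242 = 0.0400325
  stratum C: (1160/4260)²·8.38²/287 = 0.0181427
  stratum D: (980/4260)²·10.24²/36 = 0.154145
V̂(ȳ_st) = 0.223734
SE(ȳ_st) = √0.223734 = 0.473005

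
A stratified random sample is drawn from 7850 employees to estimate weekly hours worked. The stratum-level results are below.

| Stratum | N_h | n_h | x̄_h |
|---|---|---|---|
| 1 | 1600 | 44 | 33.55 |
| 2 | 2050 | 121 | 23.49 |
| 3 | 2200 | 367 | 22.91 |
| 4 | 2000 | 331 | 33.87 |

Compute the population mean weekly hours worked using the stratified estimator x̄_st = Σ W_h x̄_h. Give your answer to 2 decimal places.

x̄_st ≈ 28.02

N = Σ N_h = 7850. Stratum weights W_h = N_h/N.
x̄_st = (1600·33.55 + 2050·23.49 + 2200·22.91 + 2000·33.87) / 7850 = 28.0225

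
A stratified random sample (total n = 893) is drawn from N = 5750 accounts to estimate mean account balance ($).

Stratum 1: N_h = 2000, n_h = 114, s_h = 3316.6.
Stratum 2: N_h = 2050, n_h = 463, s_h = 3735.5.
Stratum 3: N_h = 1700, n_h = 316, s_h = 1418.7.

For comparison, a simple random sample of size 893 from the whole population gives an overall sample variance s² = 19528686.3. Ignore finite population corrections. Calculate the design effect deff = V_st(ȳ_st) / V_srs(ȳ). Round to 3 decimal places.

deff ≈ 0.734

V̂(ȳ_st) = Σ W_h² s_h²/n_h, with W_h = N_h/N and N = 5750:
  stratum 1: (2000/5750)²·3316.6²/114 = 11673.6
  stratum 2: (2050/5750)²·3735.5²/463 = 3830.79
  stratum 3: (1700/5750)²·1418.7²/316 = 556.745
V_st = 16061.2
V_srs = s²/n = 19528686.3/893 = 21868.6
deff = V_st / V_srs = 16061.2/21868.6 = 0.7344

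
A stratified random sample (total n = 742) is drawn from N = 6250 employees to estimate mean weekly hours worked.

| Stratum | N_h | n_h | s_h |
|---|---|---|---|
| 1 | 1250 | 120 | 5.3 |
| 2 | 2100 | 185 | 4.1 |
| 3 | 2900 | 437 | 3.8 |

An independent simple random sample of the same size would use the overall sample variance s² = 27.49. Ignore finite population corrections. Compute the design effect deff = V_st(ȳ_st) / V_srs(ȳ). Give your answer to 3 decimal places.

V̂(ȳ_st) = Σ W_h² s_h²/n_h, with W_h = N_h/N and N = 6250:
  stratum 1: (1250/6250)²·5.3²/120 = 0.00936333
  stratum 2: (2100/6250)²·4.1²/185 = 0.0102583
  stratum 3: (2900/6250)²·3.8²/437 = 0.00711413
V_st = 0.0267357
V_srs = s²/n = 27.49/742 = 0.0370485
deff = V_st / V_srs = 0.0267357/0.0370485 = 0.7216

deff ≈ 0.722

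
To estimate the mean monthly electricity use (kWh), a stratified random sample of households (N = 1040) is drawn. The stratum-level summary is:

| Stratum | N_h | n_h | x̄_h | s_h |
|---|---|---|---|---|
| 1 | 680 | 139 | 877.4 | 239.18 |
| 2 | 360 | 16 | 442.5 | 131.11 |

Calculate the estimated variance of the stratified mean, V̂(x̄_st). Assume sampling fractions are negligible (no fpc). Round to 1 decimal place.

V̂(x̄_st) = Σ W_h² s_h²/n_h, with W_h = N_h/N and N = 1040:
  stratum 1: (680/1040)²·239.18²/139 = 175.949
  stratum 2: (360/1040)²·131.11²/16 = 128.733
V̂(x̄_st) = 304.682

V̂(x̄_st) ≈ 304.7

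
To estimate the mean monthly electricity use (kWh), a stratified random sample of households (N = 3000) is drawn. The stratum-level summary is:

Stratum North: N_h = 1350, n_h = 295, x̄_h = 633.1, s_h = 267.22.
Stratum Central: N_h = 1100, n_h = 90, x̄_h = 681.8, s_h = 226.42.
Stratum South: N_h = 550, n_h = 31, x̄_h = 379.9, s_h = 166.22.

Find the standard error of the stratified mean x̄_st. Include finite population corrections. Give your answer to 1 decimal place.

V̂(x̄_st) = Σ W_h² (1 − n_h/N_h) s_h²/n_h, with W_h = N_h/N and N = 3000:
  stratum North: (1350/3000)²·(1 − 295/1350)·267.22²/295 = 38.3054
  stratum Central: (1100/3000)²·(1 − 90/1100)·226.42²/90 = 70.3167
  stratum South: (550/3000)²·(1 − 31/550)·166.22²/31 = 28.2678
V̂(x̄_st) = 136.89
SE(x̄_st) = √136.89 = 11.7

SE(x̄_st) ≈ 11.7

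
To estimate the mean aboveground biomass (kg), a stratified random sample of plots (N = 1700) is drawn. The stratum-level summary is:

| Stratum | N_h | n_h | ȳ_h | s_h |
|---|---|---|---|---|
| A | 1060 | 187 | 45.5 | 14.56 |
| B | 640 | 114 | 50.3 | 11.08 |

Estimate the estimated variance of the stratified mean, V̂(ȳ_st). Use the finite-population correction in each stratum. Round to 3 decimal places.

V̂(ȳ_st) ≈ 0.488

V̂(ȳ_st) = Σ W_h² (1 − n_h/N_h) s_h²/n_h, with W_h = N_h/N and N = 1700:
  stratum A: (1060/1700)²·(1 − 187/1060)·14.56²/187 = 0.362997
  stratum B: (640/1700)²·(1 − 114/640)·11.08²/114 = 0.125442
V̂(ȳ_st) = 0.488439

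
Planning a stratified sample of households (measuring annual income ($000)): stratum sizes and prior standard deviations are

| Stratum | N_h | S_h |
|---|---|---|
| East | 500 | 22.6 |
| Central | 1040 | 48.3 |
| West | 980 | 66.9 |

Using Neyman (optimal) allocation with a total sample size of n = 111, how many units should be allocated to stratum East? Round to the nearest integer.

Neyman allocation: n_h = n · N_h S_h / Σ N_i S_i, with n = 111.
  stratum East: N_h·S_h = 500·22.6 = 11300.00
  stratum Central: N_h·S_h = 1040·48.3 = 50232.00
  stratum West: N_h·S_h = 980·66.9 = 65562.00
Σ N_h S_h = 127094.00
n for stratum East = 111·11300.00/127094.00 = 9.869 → 10

10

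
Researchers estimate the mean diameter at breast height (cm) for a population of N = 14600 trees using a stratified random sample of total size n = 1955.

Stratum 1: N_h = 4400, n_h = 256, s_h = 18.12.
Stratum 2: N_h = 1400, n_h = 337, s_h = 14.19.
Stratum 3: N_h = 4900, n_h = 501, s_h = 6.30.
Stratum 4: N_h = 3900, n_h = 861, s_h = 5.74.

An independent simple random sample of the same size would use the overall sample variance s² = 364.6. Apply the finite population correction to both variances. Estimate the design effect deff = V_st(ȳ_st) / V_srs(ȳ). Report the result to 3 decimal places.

V̂(ȳ_st) = Σ W_h² (1 − n_h/N_h) s_h²/n_h, with W_h = N_h/N and N = 14600:
  stratum 1: (4400/14600)²·(1 − 256/4400)·18.12²/256 = 0.109709
  stratum 2: (1400/14600)²·(1 − 337/1400)·14.19²/337 = 0.00417148
  stratum 3: (4900/14600)²·(1 − 501/4900)·6.30²/501 = 0.00801102
  stratum 4: (3900/14600)²·(1 − 861/3900)·5.74²/861 = 0.0021277
V_st = 0.124019
V_srs = (1 − 1955/14600)·364.6/1955 = 0.161524
deff = V_st / V_srs = 0.124019/0.161524 = 0.7678

deff ≈ 0.768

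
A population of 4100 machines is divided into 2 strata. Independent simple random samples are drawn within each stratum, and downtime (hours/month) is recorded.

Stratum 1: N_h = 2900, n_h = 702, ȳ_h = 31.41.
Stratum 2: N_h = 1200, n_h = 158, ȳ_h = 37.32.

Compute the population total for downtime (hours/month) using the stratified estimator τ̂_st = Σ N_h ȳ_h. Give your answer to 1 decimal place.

τ̂_st = Σ N_h ȳ_h = 2900·31.41 + 1200·37.32 = 135873.0

τ̂_st ≈ 135873.0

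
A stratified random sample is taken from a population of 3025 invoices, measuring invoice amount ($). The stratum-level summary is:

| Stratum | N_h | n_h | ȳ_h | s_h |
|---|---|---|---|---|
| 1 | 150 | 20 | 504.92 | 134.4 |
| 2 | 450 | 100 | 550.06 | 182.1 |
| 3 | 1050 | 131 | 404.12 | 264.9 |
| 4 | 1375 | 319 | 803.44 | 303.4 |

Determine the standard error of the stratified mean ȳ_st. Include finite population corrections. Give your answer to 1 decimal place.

V̂(ȳ_st) = Σ W_h² (1 − n_h/N_h) s_h²/n_h, with W_h = N_h/N and N = 3025:
  stratum 1: (150/3025)²·(1 − 20/150)·134.4²/20 = 1.92465
  stratum 2: (450/3025)²·(1 − 100/450)·182.1²/100 = 5.70755
  stratum 3: (1050/3025)²·(1 − 131/1050)·264.9²/131 = 56.4868
  stratum 4: (1375/3025)²·(1 − 319/1375)·303.4²/319 = 45.7885
V̂(ȳ_st) = 109.907
SE(ȳ_st) = √109.907 = 10.4837

SE(ȳ_st) ≈ 10.5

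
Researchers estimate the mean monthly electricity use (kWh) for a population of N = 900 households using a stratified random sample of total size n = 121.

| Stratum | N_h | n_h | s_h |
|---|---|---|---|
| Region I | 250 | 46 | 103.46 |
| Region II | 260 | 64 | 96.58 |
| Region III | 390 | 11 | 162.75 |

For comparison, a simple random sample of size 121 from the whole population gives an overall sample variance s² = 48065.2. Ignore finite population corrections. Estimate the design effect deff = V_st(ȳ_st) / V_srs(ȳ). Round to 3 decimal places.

deff ≈ 1.214

V̂(ȳ_st) = Σ W_h² s_h²/n_h, with W_h = N_h/N and N = 900:
  stratum Region I: (250/900)²·103.46²/46 = 17.9549
  stratum Region II: (260/900)²·96.58²/64 = 12.1634
  stratum Region III: (390/900)²·162.75²/11 = 452.161
V_st = 482.28
V_srs = s²/n = 48065.2/121 = 397.233
deff = V_st / V_srs = 482.28/397.233 = 1.2141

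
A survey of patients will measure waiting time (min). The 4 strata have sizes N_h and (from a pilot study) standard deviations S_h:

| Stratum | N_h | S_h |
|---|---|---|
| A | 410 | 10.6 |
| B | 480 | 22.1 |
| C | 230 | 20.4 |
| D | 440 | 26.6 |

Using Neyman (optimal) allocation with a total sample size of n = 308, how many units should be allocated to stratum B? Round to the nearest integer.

104

Neyman allocation: n_h = n · N_h S_h / Σ N_i S_i, with n = 308.
  stratum A: N_h·S_h = 410·10.6 = 4346.00
  stratum B: N_h·S_h = 480·22.1 = 10608.00
  stratum C: N_h·S_h = 230·20.4 = 4692.00
  stratum D: N_h·S_h = 440·26.6 = 11704.00
Σ N_h S_h = 31350.00
n for stratum B = 308·10608.00/31350.00 = 104.219 → 104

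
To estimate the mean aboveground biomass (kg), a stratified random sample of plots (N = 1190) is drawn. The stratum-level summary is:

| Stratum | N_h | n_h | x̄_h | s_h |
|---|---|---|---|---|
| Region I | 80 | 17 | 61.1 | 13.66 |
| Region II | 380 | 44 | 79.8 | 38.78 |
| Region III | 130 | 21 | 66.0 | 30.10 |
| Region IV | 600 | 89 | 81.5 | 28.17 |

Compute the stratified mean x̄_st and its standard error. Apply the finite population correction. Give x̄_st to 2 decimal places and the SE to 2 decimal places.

x̄_st ≈ 77.89, SE ≈ 2.34

x̄_st = Σ W_h x̄_h = (80·61.1 + 380·79.8 + 130·66.0 + 600·81.5)/1190 = 77.89244
V̂(x̄_st) = Σ W_h² (1 − n_h/N_h) s_h²/n_h, with W_h = N_h/N and N = 1190:
  stratum Region I: (80/1190)²·(1 − 17/80)·13.66²/17 = 0.0390651
  stratum Region II: (380/1190)²·(1 − 44/380)·38.78²/44 = 3.08171
  stratum Region III: (130/1190)²·(1 − 21/130)·30.10²/21 = 0.431708
  stratum Region IV: (600/1190)²·(1 − 89/600)·28.17²/89 = 1.93046
V̂(x̄_st) = 5.48295
SE(x̄_st) = √5.48295 = 2.34157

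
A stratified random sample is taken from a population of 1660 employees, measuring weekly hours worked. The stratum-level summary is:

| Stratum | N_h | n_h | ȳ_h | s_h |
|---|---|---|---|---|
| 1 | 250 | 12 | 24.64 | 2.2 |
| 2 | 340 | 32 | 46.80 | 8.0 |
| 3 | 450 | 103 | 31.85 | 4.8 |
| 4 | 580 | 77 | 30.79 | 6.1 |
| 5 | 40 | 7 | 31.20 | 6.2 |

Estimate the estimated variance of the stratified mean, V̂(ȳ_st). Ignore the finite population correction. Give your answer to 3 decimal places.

V̂(ȳ_st) ≈ 0.172

V̂(ȳ_st) = Σ W_h² s_h²/n_h, with W_h = N_h/N and N = 1660:
  stratum 1: (250/1660)²·2.2²/12 = 0.00914804
  stratum 2: (340/1660)²·8.0²/32 = 0.0839019
  stratum 3: (450/1660)²·4.8²/103 = 0.0164382
  stratum 4: (580/1660)²·6.1²/77 = 0.0589941
  stratum 5: (40/1660)²·6.2²/7 = 0.00318852
V̂(ȳ_st) = 0.171671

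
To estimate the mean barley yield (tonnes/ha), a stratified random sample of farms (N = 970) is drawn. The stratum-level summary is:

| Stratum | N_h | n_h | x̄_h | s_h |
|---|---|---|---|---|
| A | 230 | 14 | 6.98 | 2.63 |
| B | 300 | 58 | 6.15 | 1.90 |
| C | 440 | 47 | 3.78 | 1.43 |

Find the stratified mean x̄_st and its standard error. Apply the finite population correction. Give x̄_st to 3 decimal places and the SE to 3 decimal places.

x̄_st ≈ 5.272, SE ≈ 0.197

x̄_st = Σ W_h x̄_h = (230·6.98 + 300·6.15 + 440·3.78)/970 = 5.27175
V̂(x̄_st) = Σ W_h² (1 − n_h/N_h) s_h²/n_h, with W_h = N_h/N and N = 970:
  stratum A: (230/970)²·(1 − 14/230)·2.63²/14 = 0.0260868
  stratum B: (300/970)²·(1 − 58/300)·1.90²/58 = 0.00480256
  stratum C: (440/970)²·(1 − 47/440)·1.43²/47 = 0.00799606
V̂(x̄_st) = 0.0388855
SE(x̄_st) = √0.0388855 = 0.197194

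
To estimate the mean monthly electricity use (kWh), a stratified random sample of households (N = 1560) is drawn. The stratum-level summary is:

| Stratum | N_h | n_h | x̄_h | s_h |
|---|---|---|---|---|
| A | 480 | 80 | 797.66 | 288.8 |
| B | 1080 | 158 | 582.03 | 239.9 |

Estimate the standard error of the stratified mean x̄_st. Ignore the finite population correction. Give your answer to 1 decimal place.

V̂(x̄_st) = Σ W_h² s_h²/n_h, with W_h = N_h/N and N = 1560:
  stratum A: (480/1560)²·288.8²/80 = 98.7047
  stratum B: (1080/1560)²·239.9²/158 = 174.583
V̂(x̄_st) = 273.288
SE(x̄_st) = √273.288 = 16.5314

SE(x̄_st) ≈ 16.5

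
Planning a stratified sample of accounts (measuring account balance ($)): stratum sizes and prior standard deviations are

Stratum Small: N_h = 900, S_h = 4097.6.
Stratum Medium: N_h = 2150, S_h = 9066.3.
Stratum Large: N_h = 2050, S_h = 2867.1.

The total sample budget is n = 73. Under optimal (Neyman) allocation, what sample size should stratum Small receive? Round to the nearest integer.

Neyman allocation: n_h = n · N_h S_h / Σ N_i S_i, with n = 73.
  stratum Small: N_h·S_h = 900·4097.6 = 3687840.00
  stratum Medium: N_h·S_h = 2150·9066.3 = 19492545.00
  stratum Large: N_h·S_h = 2050·2867.1 = 5877555.00
Σ N_h S_h = 29057940.00
n for stratum Small = 73·3687840.00/29057940.00 = 9.265 → 9

9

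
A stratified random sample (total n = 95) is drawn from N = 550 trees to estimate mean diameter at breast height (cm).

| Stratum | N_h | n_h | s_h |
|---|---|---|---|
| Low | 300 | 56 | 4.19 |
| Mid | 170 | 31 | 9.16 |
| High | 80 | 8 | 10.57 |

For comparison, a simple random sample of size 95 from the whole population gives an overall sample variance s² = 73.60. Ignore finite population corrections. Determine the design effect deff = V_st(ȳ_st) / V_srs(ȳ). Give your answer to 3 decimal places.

V̂(ȳ_st) = Σ W_h² s_h²/n_h, with W_h = N_h/N and N = 550:
  stratum Low: (300/550)²·4.19²/56 = 0.0932733
  stratum Mid: (170/550)²·9.16²/31 = 0.258584
  stratum High: (80/550)²·10.57²/8 = 0.295471
V_st = 0.647328
V_srs = s²/n = 73.60/95 = 0.774737
deff = V_st / V_srs = 0.647328/0.774737 = 0.8355

deff ≈ 0.836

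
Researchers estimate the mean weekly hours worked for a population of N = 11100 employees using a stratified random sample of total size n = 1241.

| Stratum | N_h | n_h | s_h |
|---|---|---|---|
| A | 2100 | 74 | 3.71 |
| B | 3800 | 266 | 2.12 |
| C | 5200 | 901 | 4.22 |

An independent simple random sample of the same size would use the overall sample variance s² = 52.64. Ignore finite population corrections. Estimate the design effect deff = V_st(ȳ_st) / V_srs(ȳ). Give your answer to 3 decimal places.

V̂(ȳ_st) = Σ W_h² s_h²/n_h, with W_h = N_h/N and N = 11100:
  stratum A: (2100/11100)²·3.71²/74 = 0.00665746
  stratum B: (3800/11100)²·2.12²/266 = 0.00198021
  stratum C: (5200/11100)²·4.22²/901 = 0.00433771
V_st = 0.0129754
V_srs = s²/n = 52.64/1241 = 0.0424174
deff = V_st / V_srs = 0.0129754/0.0424174 = 0.3059

deff ≈ 0.306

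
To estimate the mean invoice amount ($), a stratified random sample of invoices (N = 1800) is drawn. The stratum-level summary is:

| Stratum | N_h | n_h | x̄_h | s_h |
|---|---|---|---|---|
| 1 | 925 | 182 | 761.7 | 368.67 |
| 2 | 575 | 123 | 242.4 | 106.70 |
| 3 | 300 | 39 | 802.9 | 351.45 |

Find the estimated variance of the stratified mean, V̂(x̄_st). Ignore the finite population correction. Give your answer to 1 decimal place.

V̂(x̄_st) = Σ W_h² s_h²/n_h, with W_h = N_h/N and N = 1800:
  stratum 1: (925/1800)²·368.67²/182 = 197.216
  stratum 2: (575/1800)²·106.70²/123 = 9.44527
  stratum 3: (300/1800)²·351.45²/39 = 87.9751
V̂(x̄_st) = 294.637

V̂(x̄_st) ≈ 294.6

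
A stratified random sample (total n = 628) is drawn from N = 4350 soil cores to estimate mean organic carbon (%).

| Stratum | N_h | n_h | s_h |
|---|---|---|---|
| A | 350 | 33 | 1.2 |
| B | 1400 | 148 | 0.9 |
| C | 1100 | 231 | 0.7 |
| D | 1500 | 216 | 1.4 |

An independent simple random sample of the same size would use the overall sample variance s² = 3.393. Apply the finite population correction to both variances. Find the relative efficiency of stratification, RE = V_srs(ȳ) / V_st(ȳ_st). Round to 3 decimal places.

RE ≈ 2.577

V̂(ȳ_st) = Σ W_h² (1 − n_h/N_h) s_h²/n_h, with W_h = N_h/N and N = 4350:
  stratum A: (350/4350)²·(1 − 33/350)·1.2²/33 = 0.000255857
  stratum B: (1400/4350)²·(1 − 148/1400)·0.9²/148 = 0.000506964
  stratum C: (1100/4350)²·(1 − 231/1100)·0.7²/231 = 0.000107156
  stratum D: (1500/4350)²·(1 − 216/1500)·1.4²/216 = 0.000923592
V_st = 0.00179357
V_srs = (1 − 628/4350)·3.393/628 = 0.00462287
Relative efficiency = V_srs / V_st = 0.00462287/0.00179357 = 2.5775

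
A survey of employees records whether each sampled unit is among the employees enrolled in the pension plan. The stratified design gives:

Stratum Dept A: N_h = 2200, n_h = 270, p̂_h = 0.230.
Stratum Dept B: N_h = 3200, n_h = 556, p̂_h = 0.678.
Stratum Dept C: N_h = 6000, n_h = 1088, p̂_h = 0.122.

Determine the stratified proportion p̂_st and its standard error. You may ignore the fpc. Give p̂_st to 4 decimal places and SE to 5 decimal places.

N = 11400; stratum weights W_h = N_h/N.
p̂_st = Σ W_h p̂_h = (2200·0.230 + 3200·0.678 + 6000·0.122)/11400 = 0.29891
V̂(p̂_st) = Σ W_h² p̂_h(1−p̂_h)/(n_h−1):
  stratum Dept A: (2200/11400)²·0.230·0.770/269 = 2.4519e-05
  stratum Dept B: (3200/11400)²·0.678·0.322/555 = 3.09944e-05
  stratum Dept C: (6000/11400)²·0.122·0.878/1087 = 2.72972e-05
V̂(p̂_st) = 8.28105e-05; SE = √V̂ = 0.00910003

p̂_st ≈ 0.2989, SE ≈ 0.00910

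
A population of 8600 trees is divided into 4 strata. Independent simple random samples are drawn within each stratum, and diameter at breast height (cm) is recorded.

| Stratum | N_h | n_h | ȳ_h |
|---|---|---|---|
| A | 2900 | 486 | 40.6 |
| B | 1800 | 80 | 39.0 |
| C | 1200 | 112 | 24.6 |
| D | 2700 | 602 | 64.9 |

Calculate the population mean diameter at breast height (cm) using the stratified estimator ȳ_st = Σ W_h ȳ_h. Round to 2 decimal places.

N = Σ N_h = 8600. Stratum weights W_h = N_h/N.
ȳ_st = (2900·40.6 + 1800·39.0 + 1200·24.6 + 2700·64.9) / 8600 = 45.6616

ȳ_st ≈ 45.66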